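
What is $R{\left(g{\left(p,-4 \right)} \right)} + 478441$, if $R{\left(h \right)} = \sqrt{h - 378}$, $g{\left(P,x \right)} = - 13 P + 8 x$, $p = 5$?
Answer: $478441 + 5 i \sqrt{19} \approx 4.7844 \cdot 10^{5} + 21.794 i$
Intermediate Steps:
$R{\left(h \right)} = \sqrt{-378 + h}$
$R{\left(g{\left(p,-4 \right)} \right)} + 478441 = \sqrt{-378 + \left(\left(-13\right) 5 + 8 \left(-4\right)\right)} + 478441 = \sqrt{-378 - 97} + 478441 = \sqrt{-475} + 478441 = 5 i \sqrt{19} + 478441 = 478441 + 5 i \sqrt{19}$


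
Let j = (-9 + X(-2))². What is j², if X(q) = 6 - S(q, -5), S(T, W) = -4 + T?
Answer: 81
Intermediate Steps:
X(q) = 10 - q (X(q) = 6 - (-4 + q) = 6 + (4 - q) = 10 - q)
j = 9 (j = (-9 + (10 - 1*(-2)))² = (-9 + (10 + 2))² = (-9 + 12)² = 3² = 9)
j² = 9² = 81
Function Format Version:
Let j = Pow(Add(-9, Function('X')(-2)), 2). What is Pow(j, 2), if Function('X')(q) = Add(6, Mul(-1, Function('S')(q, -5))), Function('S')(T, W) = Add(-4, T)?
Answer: 81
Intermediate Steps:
Function('X')(q) = Add(10, Mul(-1, q)) (Function('X')(q) = Add(6, Mul(-1, Add(-4, q))) = Add(6, Add(4, Mul(-1, q))) = Add(10, Mul(-1, q)))
j = 9 (j = Pow(Add(-9, Add(10, Mul(-1, -2))), 2) = Pow(Add(-9, Add(10, 2)), 2) = Pow(Add(-9, 12), 2) = Pow(3, 2) = 9)
Pow(j, 2) = Pow(9, 2) = 81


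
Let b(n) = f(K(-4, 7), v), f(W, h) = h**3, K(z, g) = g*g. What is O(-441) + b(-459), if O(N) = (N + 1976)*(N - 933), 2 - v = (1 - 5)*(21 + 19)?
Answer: 2142438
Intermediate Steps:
K(z, g) = g**2
v = 162 (v = 2 - (1 - 5)*(21 + 19) = 2 - (-4)*40 = 2 - 1*(-160) = 2 + 160 = 162)
b(n) = 4251528 (b(n) = 162**3 = 4251528)
O(N) = (-933 + N)*(1976 + N) (O(N) = (1976 + N)*(-933 + N) = (-933 + N)*(1976 + N))
O(-441) + b(-459) = (-1843608 + (-441)**2 + 1043*(-441)) + 4251528 = (-1843608 + 194481 - 459963) + 4251528 = -2109090 + 4251528 = 2142438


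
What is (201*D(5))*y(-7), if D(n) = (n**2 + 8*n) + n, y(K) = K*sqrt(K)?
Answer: -98490*I*sqrt(7) ≈ -2.6058e+5*I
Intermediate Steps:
y(K) = K**(3/2)
D(n) = n**2 + 9*n
(201*D(5))*y(-7) = (201*(5*(9 + 5)))*(-7)**(3/2) = (201*(5*14))*(-7*I*sqrt(7)) = (201*70)*(-7*I*sqrt(7)) = 14070*(-7*I*sqrt(7)) = -98490*I*sqrt(7)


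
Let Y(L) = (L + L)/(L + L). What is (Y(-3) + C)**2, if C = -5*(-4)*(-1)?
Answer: 361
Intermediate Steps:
Y(L) = 1 (Y(L) = (2*L)/((2*L)) = (2*L)*(1/(2*L)) = 1)
C = -20 (C = 20*(-1) = -20)
(Y(-3) + C)**2 = (1 - 20)**2 = (-19)**2 = 361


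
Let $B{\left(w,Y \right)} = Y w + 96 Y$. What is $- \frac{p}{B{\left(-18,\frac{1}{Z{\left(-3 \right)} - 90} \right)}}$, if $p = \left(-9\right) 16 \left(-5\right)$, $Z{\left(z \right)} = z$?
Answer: $\frac{11160}{13} \approx 858.46$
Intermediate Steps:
$p = 720$ ($p = \left(-144\right) \left(-5\right) = 720$)
$B{\left(w,Y \right)} = 96 Y + Y w$
$- \frac{p}{B{\left(-18,\frac{1}{Z{\left(-3 \right)} - 90} \right)}} = - \frac{720}{\frac{1}{-3 - 90} \left(96 - 18\right)} = - \frac{720}{\frac{1}{-93} \cdot 78} = - \frac{720}{\left(- \frac{1}{93}\right) 78} = - \frac{720}{- \frac{26}{31}} = - \frac{720 \left(-31\right)}{26} = \left(-1\right) \left(- \frac{11160}{13}\right) = \frac{11160}{13}$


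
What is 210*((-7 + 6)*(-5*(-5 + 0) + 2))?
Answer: -5670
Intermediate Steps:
210*((-7 + 6)*(-5*(-5 + 0) + 2)) = 210*(-(-5*(-5) + 2)) = 210*(-(25 + 2)) = 210*(-1*27) = 210*(-27) = -5670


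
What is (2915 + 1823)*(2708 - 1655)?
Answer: 4989114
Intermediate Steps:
(2915 + 1823)*(2708 - 1655) = 4738*1053 = 4989114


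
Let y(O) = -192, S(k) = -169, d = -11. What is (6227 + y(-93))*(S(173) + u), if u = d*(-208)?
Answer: 12788165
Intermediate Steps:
u = 2288 (u = -11*(-208) = 2288)
(6227 + y(-93))*(S(173) + u) = (6227 - 192)*(-169 + 2288) = 6035*2119 = 12788165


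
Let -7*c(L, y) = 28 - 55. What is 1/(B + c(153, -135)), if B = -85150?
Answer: -7/596023 ≈ -1.1745e-5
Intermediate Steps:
c(L, y) = 27/7 (c(L, y) = -(28 - 55)/7 = -⅐*(-27) = 27/7)
1/(B + c(153, -135)) = 1/(-85150 + 27/7) = 1/(-596023/7) = -7/596023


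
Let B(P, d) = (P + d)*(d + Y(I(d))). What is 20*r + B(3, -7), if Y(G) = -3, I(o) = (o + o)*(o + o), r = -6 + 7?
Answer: 60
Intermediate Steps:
r = 1
I(o) = 4*o**2 (I(o) = (2*o)*(2*o) = 4*o**2)
B(P, d) = (-3 + d)*(P + d) (B(P, d) = (P + d)*(d - 3) = (P + d)*(-3 + d) = (-3 + d)*(P + d))
20*r + B(3, -7) = 20*1 + ((-7)**2 - 3*3 - 3*(-7) + 3*(-7)) = 20 + (49 - 9 + 21 - 21) = 20 + 40 = 60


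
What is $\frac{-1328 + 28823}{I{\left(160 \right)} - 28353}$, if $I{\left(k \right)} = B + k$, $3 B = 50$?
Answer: $- \frac{82485}{84529} \approx -0.97582$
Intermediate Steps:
$B = \frac{50}{3}$ ($B = \frac{1}{3} \cdot 50 = \frac{50}{3} \approx 16.667$)
$I{\left(k \right)} = \frac{50}{3} + k$
$\frac{-1328 + 28823}{I{\left(160 \right)} - 28353} = \frac{-1328 + 28823}{\left(\frac{50}{3} + 160\right) - 28353} = \frac{27495}{\frac{530}{3} - 28353} = \frac{27495}{- \frac{84529}{3}} = 27495 \left(- \frac{3}{84529}\right) = - \frac{82485}{84529}$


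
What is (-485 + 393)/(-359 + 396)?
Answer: -92/37 ≈ -2.4865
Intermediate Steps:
(-485 + 393)/(-359 + 396) = -92/37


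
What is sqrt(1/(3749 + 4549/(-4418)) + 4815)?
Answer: sqrt(146688991213367481)/5519511 ≈ 69.390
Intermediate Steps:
sqrt(1/(3749 + 4549/(-4418)) + 4815) = sqrt(1/(3749 + 4549*(-1/4418)) + 4815) = sqrt(1/(3749 - 4549/4418) + 4815) = sqrt(1/(16558533/4418) + 4815) = sqrt(4418/16558533 + 4815) = sqrt(79729340813/16558533) = sqrt(146688991213367481)/5519511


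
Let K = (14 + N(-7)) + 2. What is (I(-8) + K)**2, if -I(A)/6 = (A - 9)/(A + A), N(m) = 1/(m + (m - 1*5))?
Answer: 2117025/23104 ≈ 91.630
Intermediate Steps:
N(m) = 1/(-5 + 2*m) (N(m) = 1/(m + (m - 5)) = 1/(m + (-5 + m)) = 1/(-5 + 2*m))
I(A) = -3*(-9 + A)/A (I(A) = -6*(A - 9)/(A + A) = -6*(-9 + A)/(2*A) = -6*(-9 + A)*1/(2*A) = -3*(-9 + A)/A)
K = 303/19 (K = (14 + 1/(-5 + 2*(-7))) + 2 = (14 + 1/(-5 - 14)) + 2 = (14 + 1/(-19)) + 2 = (14 - 1/19) + 2 = 265/19 + 2 = 303/19 ≈ 15.947)
(I(-8) + K)**2 = ((-3 + 27/(-8)) + 303/19)**2 = ((-3 + 27*(-1/8)) + 303/19)**2 = ((-3 - 27/8) + 303/19)**2 = (-51/8 + 303/19)**2 = (1455/152)**2 = 2117025/23104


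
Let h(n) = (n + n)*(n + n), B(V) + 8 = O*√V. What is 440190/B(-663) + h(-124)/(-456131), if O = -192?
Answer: (-5904384*√663 + 100392398461*I)/(1824524*(-I + 24*√663)) ≈ -0.27892 + 89.039*I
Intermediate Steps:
B(V) = -8 - 192*√V
h(n) = 4*n² (h(n) = (2*n)*(2*n) = 4*n²)
440190/B(-663) + h(-124)/(-456131) = 440190/(-8 - 192*I*√663) + (4*(-124)²)/(-456131) = 440190/(-8 - 192*I*√663) + (4*15376)*(-1/456131) = 440190/(-8 - 192*I*√663) + 61504*(-1/456131) = 440190/(-8 - 192*I*√663) - 61504/456131 = -61504/456131 + 440190/(-8 - 192*I*√663)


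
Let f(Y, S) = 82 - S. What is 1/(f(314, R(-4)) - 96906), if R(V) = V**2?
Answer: -1/96840 ≈ -1.0326e-5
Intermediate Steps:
1/(f(314, R(-4)) - 96906) = 1/((82 - 1*(-4)**2) - 96906) = 1/((82 - 1*16) - 96906) = 1/((82 - 16) - 96906) = 1/(66 - 96906) = 1/(-96840) = -1/96840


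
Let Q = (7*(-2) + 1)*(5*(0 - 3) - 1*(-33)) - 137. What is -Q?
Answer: 371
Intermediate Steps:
Q = -371 (Q = (-14 + 1)*(5*(-3) + 33) - 137 = -13*(-15 + 33) - 137 = -13*18 - 137 = -234 - 137 = -371)
-Q = -1*(-371) = 371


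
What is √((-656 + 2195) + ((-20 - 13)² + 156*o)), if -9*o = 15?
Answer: 8*√37 ≈ 48.662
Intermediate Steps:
o = -5/3 (o = -⅑*15 = -5/3 ≈ -1.6667)
√((-656 + 2195) + ((-20 - 13)² + 156*o)) = √((-656 + 2195) + ((-20 - 13)² + 156*(-5/3))) = √(1539 + ((-33)² - 260)) = √(1539 + (1089 - 260)) = √(1539 + 829) = √2368 = 8*√37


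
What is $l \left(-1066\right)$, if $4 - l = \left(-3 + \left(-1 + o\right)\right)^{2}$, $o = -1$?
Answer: $22386$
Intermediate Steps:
$l = -21$ ($l = 4 - \left(-3 - 2\right)^{2} = 4 - \left(-5\right)^{2} = 4 - 25 = -21$)
$l \left(-1066\right) = \left(-21\right) \left(-1066\right) = 22386$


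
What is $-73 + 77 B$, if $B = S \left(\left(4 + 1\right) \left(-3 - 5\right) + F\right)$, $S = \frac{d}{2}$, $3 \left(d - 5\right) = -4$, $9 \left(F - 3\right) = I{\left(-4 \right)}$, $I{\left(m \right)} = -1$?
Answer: $- \frac{143420}{27} \approx -5311.9$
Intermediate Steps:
$F = \frac{26}{9}$ ($F = 3 + \frac{1}{9} \left(-1\right) = 3 - \frac{1}{9} = \frac{26}{9} \approx 2.8889$)
$d = \frac{11}{3}$ ($d = 5 + \frac{1}{3} \left(-4\right) = 5 - \frac{4}{3} = \frac{11}{3} \approx 3.6667$)
$S = \frac{11}{6}$ ($S = \frac{11}{3 \cdot 2} = \frac{11}{3} \cdot \frac{1}{2} = \frac{11}{6} \approx 1.8333$)
$B = - \frac{1837}{27}$ ($B = \frac{11 \left(\left(4 + 1\right) \left(-3 - 5\right) + \frac{26}{9}\right)}{6} = \frac{11 \left(5 \left(-8\right) + \frac{26}{9}\right)}{6} = \frac{11 \left(-40 + \frac{26}{9}\right)}{6} = \frac{11}{6} \left(- \frac{334}{9}\right) = - \frac{1837}{27} \approx -68.037$)
$-73 + 77 B = -73 + 77 \left(- \frac{1837}{27}\right) = -73 - \frac{141449}{27} = - \frac{143420}{27}$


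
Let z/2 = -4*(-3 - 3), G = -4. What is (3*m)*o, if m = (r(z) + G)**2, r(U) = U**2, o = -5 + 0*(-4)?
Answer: -79350000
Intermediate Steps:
z = 48 (z = 2*(-4*(-3 - 3)) = 2*(-4*(-6)) = 2*24 = 48)
o = -5 (o = -5 + 0 = -5)
m = 5290000 (m = (48**2 - 4)**2 = (2304 - 4)**2 = 2300**2 = 5290000)
(3*m)*o = (3*5290000)*(-5) = 15870000*(-5) = -79350000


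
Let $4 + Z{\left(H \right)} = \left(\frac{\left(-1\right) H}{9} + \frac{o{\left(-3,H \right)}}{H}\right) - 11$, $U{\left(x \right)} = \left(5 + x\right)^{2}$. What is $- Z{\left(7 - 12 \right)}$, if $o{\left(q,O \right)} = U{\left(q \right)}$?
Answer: $\frac{686}{45} \approx 15.244$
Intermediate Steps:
$o{\left(q,O \right)} = \left(5 + q\right)^{2}$
$Z{\left(H \right)} = -15 + \frac{4}{H} - \frac{H}{9}$ ($Z{\left(H \right)} = -4 - \left(11 - \frac{\left(5 - 3\right)^{2}}{H} - \frac{\left(-1\right) H}{9}\right) = -4 - \left(11 - \frac{2^{2}}{H} - - H \frac{1}{9}\right) = -4 - \left(11 - \frac{4}{H} + \frac{H}{9}\right) = -15 + \frac{4}{H} - \frac{H}{9}$)
$- Z{\left(7 - 12 \right)} = - (-15 + \frac{4}{7 - 12} - \frac{7 - 12}{9}) = - (-15 + \frac{4}{-5} - - \frac{5}{9}) = - (-15 + 4 \left(- \frac{1}{5}\right) + \frac{5}{9}) = - (-15 - \frac{4}{5} + \frac{5}{9}) = \left(-1\right) \left(- \frac{686}{45}\right) = \frac{686}{45}$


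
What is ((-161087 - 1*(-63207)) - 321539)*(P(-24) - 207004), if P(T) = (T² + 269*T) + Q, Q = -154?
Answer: 89352184922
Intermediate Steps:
P(T) = -154 + T² + 269*T (P(T) = (T² + 269*T) - 154 = -154 + T² + 269*T)
((-161087 - 1*(-63207)) - 321539)*(P(-24) - 207004) = ((-161087 - 1*(-63207)) - 321539)*((-154 + (-24)² + 269*(-24)) - 207004) = ((-161087 + 63207) - 321539)*((-154 + 576 - 6456) - 207004) = (-97880 - 321539)*(-6034 - 207004) = -419419*(-213038) = 89352184922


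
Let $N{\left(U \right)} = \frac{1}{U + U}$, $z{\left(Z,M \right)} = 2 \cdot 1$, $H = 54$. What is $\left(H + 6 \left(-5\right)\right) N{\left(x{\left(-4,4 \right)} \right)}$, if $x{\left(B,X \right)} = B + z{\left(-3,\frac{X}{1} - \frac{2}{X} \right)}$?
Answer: $-6$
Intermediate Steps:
$z{\left(Z,M \right)} = 2$
$x{\left(B,X \right)} = 2 + B$ ($x{\left(B,X \right)} = B + 2 = 2 + B$)
$N{\left(U \right)} = \frac{1}{2 U}$
$\left(H + 6 \left(-5\right)\right) N{\left(x{\left(-4,4 \right)} \right)} = \left(54 + 6 \left(-5\right)\right) \frac{1}{2 \left(2 - 4\right)} = \left(54 - 30\right) \frac{1}{2 \left(-2\right)} = 24 \cdot \frac{1}{2} \left(- \frac{1}{2}\right) = 24 \left(- \frac{1}{4}\right) = -6$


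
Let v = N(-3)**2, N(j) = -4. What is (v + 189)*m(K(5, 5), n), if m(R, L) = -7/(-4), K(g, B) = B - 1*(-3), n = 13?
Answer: 1435/4 ≈ 358.75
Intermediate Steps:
K(g, B) = 3 + B (K(g, B) = B + 3 = 3 + B)
m(R, L) = 7/4 (m(R, L) = -7*(-1/4) = 7/4)
v = 16 (v = (-4)**2 = 16)
(v + 189)*m(K(5, 5), n) = (16 + 189)*(7/4) = 205*(7/4) = 1435/4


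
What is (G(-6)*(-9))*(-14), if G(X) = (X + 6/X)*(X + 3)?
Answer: 2646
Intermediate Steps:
G(X) = (3 + X)*(X + 6/X) (G(X) = (X + 6/X)*(3 + X) = (3 + X)*(X + 6/X))
(G(-6)*(-9))*(-14) = ((6 + (-6)² + 3*(-6) + 18/(-6))*(-9))*(-14) = ((6 + 36 - 18 + 18*(-⅙))*(-9))*(-14) = ((6 + 36 - 18 - 3)*(-9))*(-14) = (21*(-9))*(-14) = -189*(-14) = 2646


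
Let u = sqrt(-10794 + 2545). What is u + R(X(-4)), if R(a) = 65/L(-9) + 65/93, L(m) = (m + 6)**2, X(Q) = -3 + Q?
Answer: 2210/279 + I*sqrt(8249) ≈ 7.9212 + 90.824*I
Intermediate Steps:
L(m) = (6 + m)**2
u = I*sqrt(8249) (u = sqrt(-8249) = I*sqrt(8249) ≈ 90.824*I)
R(a) = 2210/279 (R(a) = 65/((6 - 9)**2) + 65/93 = 65/((-3)**2) + 65*(1/93) = 65/9 + 65/93 = 2210/279)
u + R(X(-4)) = I*sqrt(8249) + 2210/279 = 2210/279 + I*sqrt(8249)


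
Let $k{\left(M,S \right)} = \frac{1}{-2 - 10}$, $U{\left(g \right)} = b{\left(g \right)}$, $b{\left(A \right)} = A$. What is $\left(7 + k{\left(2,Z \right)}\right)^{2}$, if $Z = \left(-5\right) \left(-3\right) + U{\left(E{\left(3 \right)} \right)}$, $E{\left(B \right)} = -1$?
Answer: $\frac{6889}{144} \approx 47.84$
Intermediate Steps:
$U{\left(g \right)} = g$
$Z = 14$ ($Z = \left(-5\right) \left(-3\right) - 1 = 15 - 1 = 14$)
$k{\left(M,S \right)} = - \frac{1}{12}$ ($k{\left(M,S \right)} = \frac{1}{-12} = - \frac{1}{12}$)
$\left(7 + k{\left(2,Z \right)}\right)^{2} = \left(7 - \frac{1}{12}\right)^{2} = \left(\frac{83}{12}\right)^{2} = \frac{6889}{144}$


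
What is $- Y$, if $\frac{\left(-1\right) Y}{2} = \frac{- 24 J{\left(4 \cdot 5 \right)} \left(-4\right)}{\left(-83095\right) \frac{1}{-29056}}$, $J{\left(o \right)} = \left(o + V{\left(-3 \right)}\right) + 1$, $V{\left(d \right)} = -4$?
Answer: $\frac{94838784}{83095} \approx 1141.3$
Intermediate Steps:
$J{\left(o \right)} = -3 + o$ ($J{\left(o \right)} = \left(o - 4\right) + 1 = \left(-4 + o\right) + 1 = -3 + o$)
$Y = - \frac{94838784}{83095}$ ($Y = - 2 \frac{- 24 \left(-3 + 4 \cdot 5\right) \left(-4\right)}{\left(-83095\right) \frac{1}{-29056}} = - 2 \frac{- 24 \left(-3 + 20\right) \left(-4\right)}{\left(-83095\right) \left(- \frac{1}{29056}\right)} = - 2 \frac{\left(-24\right) 17 \left(-4\right)}{\frac{83095}{29056}} = - 2 \left(-408\right) \left(-4\right) \frac{29056}{83095} = - 2 \cdot 1632 \cdot \frac{29056}{83095} = \left(-2\right) \frac{47419392}{83095} = - \frac{94838784}{83095} \approx -1141.3$)
$- Y = \left(-1\right) \left(- \frac{94838784}{83095}\right) = \frac{94838784}{83095}$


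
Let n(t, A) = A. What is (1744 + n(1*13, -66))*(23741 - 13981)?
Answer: 16377280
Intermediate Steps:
(1744 + n(1*13, -66))*(23741 - 13981) = (1744 - 66)*(23741 - 13981) = 1678*9760 = 16377280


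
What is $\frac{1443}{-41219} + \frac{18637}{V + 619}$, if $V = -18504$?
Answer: $- \frac{794006558}{737201815} \approx -1.0771$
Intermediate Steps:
$\frac{1443}{-41219} + \frac{18637}{V + 619} = \frac{1443}{-41219} + \frac{18637}{-18504 + 619} = 1443 \left(- \frac{1}{41219}\right) + \frac{18637}{-17885} = - \frac{1443}{41219} + 18637 \left(- \frac{1}{17885}\right) = - \frac{1443}{41219} - \frac{18637}{17885} = - \frac{794006558}{737201815}$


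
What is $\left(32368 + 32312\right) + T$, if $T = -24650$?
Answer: $40030$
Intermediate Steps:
$\left(32368 + 32312\right) + T = \left(32368 + 32312\right) - 24650 = 64680 - 24650 = 40030$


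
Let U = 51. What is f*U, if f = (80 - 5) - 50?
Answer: 1275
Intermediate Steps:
f = 25 (f = 75 - 50 = 25)
f*U = 25*51 = 1275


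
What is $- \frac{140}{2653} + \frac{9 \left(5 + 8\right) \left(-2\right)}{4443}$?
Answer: $- \frac{59182}{561299} \approx -0.10544$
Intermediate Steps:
$- \frac{140}{2653} + \frac{9 \left(5 + 8\right) \left(-2\right)}{4443} = \left(-140\right) \frac{1}{2653} + 9 \cdot 13 \left(-2\right) \frac{1}{4443} = - \frac{20}{379} + 117 \left(-2\right) \frac{1}{4443} = - \frac{20}{379} - \frac{78}{1481} = - \frac{59182}{561299}$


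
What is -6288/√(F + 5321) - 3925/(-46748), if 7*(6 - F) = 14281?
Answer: 3925/46748 - 786*√10066/719 ≈ -109.59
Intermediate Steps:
F = -14239/7 (F = 6 - ⅐*14281 = 6 - 14281/7 = -14239/7 ≈ -2034.1)
-6288/√(F + 5321) - 3925/(-46748) = -6288/√(-14239/7 + 5321) - 3925/(-46748) = -6288*√10066/5752 - 3925*(-1/46748) = -6288*√10066/5752 + 3925/46748 = -786*√10066/719 + 3925/46748 = 3925/46748 - 786*√10066/719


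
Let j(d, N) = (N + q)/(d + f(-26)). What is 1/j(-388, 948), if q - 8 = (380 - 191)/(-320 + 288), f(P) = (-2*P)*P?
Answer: -55680/30403 ≈ -1.8314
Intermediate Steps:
f(P) = -2*P**2
q = 67/32 (q = 8 + (380 - 191)/(-320 + 288) = 8 + 189/(-32) = 8 + 189*(-1/32) = 8 - 189/32 = 67/32 ≈ 2.0938)
j(d, N) = (67/32 + N)/(-1352 + d) (j(d, N) = (N + 67/32)/(d - 2*(-26)**2) = (67/32 + N)/(d - 2*676) = (67/32 + N)/(d - 1352) = (67/32 + N)/(-1352 + d))
1/j(-388, 948) = 1/((67/32 + 948)/(-1352 - 388)) = 1/((30403/32)/(-1740)) = 1/(-1/1740*30403/32) = 1/(-30403/55680) = -55680/30403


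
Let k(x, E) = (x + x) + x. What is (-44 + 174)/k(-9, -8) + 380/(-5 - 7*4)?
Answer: -4850/297 ≈ -16.330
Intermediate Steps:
k(x, E) = 3*x (k(x, E) = 2*x + x = 3*x)
(-44 + 174)/k(-9, -8) + 380/(-5 - 7*4) = (-44 + 174)/((3*(-9))) + 380/(-5 - 7*4) = 130/(-27) + 380/(-5 - 28) = 130*(-1/27) + 380/(-33) = -130/27 + 380*(-1/33) = -130/27 - 380/33 = -4850/297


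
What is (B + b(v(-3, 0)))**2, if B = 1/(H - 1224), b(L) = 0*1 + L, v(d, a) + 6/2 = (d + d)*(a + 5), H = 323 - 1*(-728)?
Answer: 32604100/29929 ≈ 1089.4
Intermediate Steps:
H = 1051 (H = 323 + 728 = 1051)
v(d, a) = -3 + 2*d*(5 + a) (v(d, a) = -3 + (d + d)*(a + 5) = -3 + (2*d)*(5 + a) = -3 + 2*d*(5 + a))
b(L) = L (b(L) = 0 + L = L)
B = -1/173 (B = 1/(1051 - 1224) = 1/(-173) = -1/173 ≈ -0.0057803)
(B + b(v(-3, 0)))**2 = (-1/173 + (-3 + 10*(-3) + 2*0*(-3)))**2 = (-1/173 + (-3 - 30 + 0))**2 = (-1/173 - 33)**2 = (-5710/173)**2 = 32604100/29929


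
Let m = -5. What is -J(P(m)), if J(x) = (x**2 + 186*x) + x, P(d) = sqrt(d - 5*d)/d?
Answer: -4/5 + 374*sqrt(5)/5 ≈ 166.46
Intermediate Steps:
P(d) = 2*sqrt(-d)/d (P(d) = sqrt(-4*d)/d = (2*sqrt(-d))/d = 2*sqrt(-d)/d)
J(x) = x**2 + 187*x
-J(P(m)) = -(-2/sqrt(5))*(187 - 2/sqrt(5)) = -(-2*sqrt(5)/5)*(187 - 2*sqrt(5)/5) = -(-2)*sqrt(5)*(187 - 2*sqrt(5)/5)/5 = 2*sqrt(5)*(187 - 2*sqrt(5)/5)/5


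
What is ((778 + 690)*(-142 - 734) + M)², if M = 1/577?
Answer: 550569245952496225/332929 ≈ 1.6537e+12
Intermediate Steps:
M = 1/577 ≈ 0.0017331
((778 + 690)*(-142 - 734) + M)² = ((778 + 690)*(-142 - 734) + 1/577)² = (1468*(-876) + 1/577)² = (-1285968 + 1/577)² = (-742003535/577)² = 550569245952496225/332929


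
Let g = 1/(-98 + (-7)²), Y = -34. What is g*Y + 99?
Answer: 4885/49 ≈ 99.694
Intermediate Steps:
g = -1/49 (g = 1/(-98 + 49) = 1/(-49) = -1/49 ≈ -0.020408)
g*Y + 99 = -1/49*(-34) + 99 = 34/49 + 99 = 4885/49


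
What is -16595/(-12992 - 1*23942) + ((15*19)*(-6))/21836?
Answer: 37401410/100811353 ≈ 0.37100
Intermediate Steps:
-16595/(-12992 - 1*23942) + ((15*19)*(-6))/21836 = -16595/(-12992 - 23942) + (285*(-6))*(1/21836) = -16595/(-36934) - 1710*1/21836 = -16595*(-1/36934) - 855/10918 = 16595/36934 - 855/10918 = 37401410/100811353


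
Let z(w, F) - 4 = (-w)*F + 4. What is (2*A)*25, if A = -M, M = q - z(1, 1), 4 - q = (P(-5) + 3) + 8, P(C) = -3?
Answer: 550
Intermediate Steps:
z(w, F) = 8 - F*w (z(w, F) = 4 + ((-w)*F + 4) = 4 + (-F*w + 4) = 4 + (4 - F*w) = 8 - F*w)
q = -4 (q = 4 - ((-3 + 3) + 8) = 4 - (0 + 8) = 4 - 1*8 = 4 - 8 = -4)
M = -11 (M = -4 - (8 - 1*1*1) = -4 - (8 - 1) = -4 - 1*7 = -4 - 7 = -11)
A = 11 (A = -1*(-11) = 11)
(2*A)*25 = (2*11)*25 = 22*25 = 550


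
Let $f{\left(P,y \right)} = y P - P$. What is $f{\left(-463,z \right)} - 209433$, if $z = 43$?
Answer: $-228879$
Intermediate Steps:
$f{\left(P,y \right)} = - P + P y$ ($f{\left(P,y \right)} = P y - P = - P + P y$)
$f{\left(-463,z \right)} - 209433 = - 463 \left(-1 + 43\right) - 209433 = \left(-463\right) 42 - 209433 = -19446 - 209433 = -228879$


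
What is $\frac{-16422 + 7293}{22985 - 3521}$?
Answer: $- \frac{3043}{6488} \approx -0.46902$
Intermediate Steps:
$\frac{-16422 + 7293}{22985 - 3521} = - \frac{9129}{19464} = \left(-9129\right) \frac{1}{19464} = - \frac{3043}{6488}$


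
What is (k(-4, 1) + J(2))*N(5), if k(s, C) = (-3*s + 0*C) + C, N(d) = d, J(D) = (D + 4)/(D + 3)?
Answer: 71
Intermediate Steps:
J(D) = (4 + D)/(3 + D)
k(s, C) = C - 3*s (k(s, C) = (-3*s + 0) + C = -3*s + C = C - 3*s)
(k(-4, 1) + J(2))*N(5) = ((1 - 3*(-4)) + (4 + 2)/(3 + 2))*5 = ((1 + 12) + 6/5)*5 = (13 + (⅕)*6)*5 = (13 + 6/5)*5 = (71/5)*5 = 71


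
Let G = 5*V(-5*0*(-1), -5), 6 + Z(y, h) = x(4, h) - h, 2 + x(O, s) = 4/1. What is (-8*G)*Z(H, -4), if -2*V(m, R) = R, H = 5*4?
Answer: 0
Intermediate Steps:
H = 20
V(m, R) = -R/2
x(O, s) = 2 (x(O, s) = -2 + 4/1 = -2 + 4*1 = -2 + 4 = 2)
Z(y, h) = -4 - h (Z(y, h) = -6 + (2 - h) = -4 - h)
G = 25/2 (G = 5*(-½*(-5)) = 5*(5/2) = 25/2 ≈ 12.500)
(-8*G)*Z(H, -4) = (-8*25/2)*(-4 - 1*(-4)) = -100*(-4 + 4) = -100*0 = 0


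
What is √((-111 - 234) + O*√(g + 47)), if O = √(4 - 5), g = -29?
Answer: √(-345 + 3*I*√2) ≈ 0.1142 + 18.575*I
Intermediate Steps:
O = I (O = √(-1) = I ≈ 1.0*I)
√((-111 - 234) + O*√(g + 47)) = √((-111 - 234) + I*√(-29 + 47)) = √(-345 + I*√18) = √(-345 + I*(3*√2)) = √(-345 + 3*I*√2)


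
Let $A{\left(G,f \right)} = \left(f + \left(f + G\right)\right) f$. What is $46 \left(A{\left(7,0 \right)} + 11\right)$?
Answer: $506$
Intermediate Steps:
$A{\left(G,f \right)} = f \left(G + 2 f\right)$ ($A{\left(G,f \right)} = \left(f + \left(G + f\right)\right) f = \left(G + 2 f\right) f = f \left(G + 2 f\right)$)
$46 \left(A{\left(7,0 \right)} + 11\right) = 46 \left(0 \left(7 + 2 \cdot 0\right) + 11\right) = 46 \left(0 \left(7 + 0\right) + 11\right) = 46 \left(0 \cdot 7 + 11\right) = 46 \left(0 + 11\right) = 46 \cdot 11 = 506$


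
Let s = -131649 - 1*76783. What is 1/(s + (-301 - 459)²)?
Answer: 1/369168 ≈ 2.7088e-6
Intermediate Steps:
s = -208432 (s = -131649 - 76783 = -208432)
1/(s + (-301 - 459)²) = 1/(-208432 + (-301 - 459)²) = 1/(-208432 + (-760)²) = 1/(-208432 + 577600) = 1/369168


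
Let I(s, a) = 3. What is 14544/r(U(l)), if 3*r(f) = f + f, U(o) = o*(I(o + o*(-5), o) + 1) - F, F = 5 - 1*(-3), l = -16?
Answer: -303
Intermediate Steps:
F = 8 (F = 5 + 3 = 8)
U(o) = -8 + 4*o (U(o) = o*(3 + 1) - 1*8 = o*4 - 8 = 4*o - 8 = -8 + 4*o)
r(f) = 2*f/3 (r(f) = (f + f)/3 = (2*f)/3 = 2*f/3)
14544/r(U(l)) = 14544/((2*(-8 + 4*(-16))/3)) = 14544/((2*(-8 - 64)/3)) = 14544/(((2/3)*(-72))) = 14544/(-48) = 14544*(-1/48) = -303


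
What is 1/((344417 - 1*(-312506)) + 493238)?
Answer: 1/1150161 ≈ 8.6944e-7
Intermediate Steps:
1/((344417 - 1*(-312506)) + 493238) = 1/((344417 + 312506) + 493238) = 1/(656923 + 493238) = 1/1150161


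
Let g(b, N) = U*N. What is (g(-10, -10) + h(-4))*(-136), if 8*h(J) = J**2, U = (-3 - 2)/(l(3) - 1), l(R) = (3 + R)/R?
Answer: -7072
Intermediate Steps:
l(R) = (3 + R)/R
U = -5 (U = (-3 - 2)/((3 + 3)/3 - 1) = -5/((1/3)*6 - 1) = -5/(2 - 1) = -5/1 = -5*1 = -5)
h(J) = J**2/8
g(b, N) = -5*N
(g(-10, -10) + h(-4))*(-136) = (-5*(-10) + (1/8)*(-4)**2)*(-136) = (50 + (1/8)*16)*(-136) = (50 + 2)*(-136) = 52*(-136) = -7072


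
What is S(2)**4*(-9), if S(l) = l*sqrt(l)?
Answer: -576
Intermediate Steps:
S(l) = l**(3/2)
S(2)**4*(-9) = (2**(3/2))**4*(-9) = (2*sqrt(2))**4*(-9) = 64*(-9) = -576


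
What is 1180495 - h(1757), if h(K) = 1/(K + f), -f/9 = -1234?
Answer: 15184707184/12863 ≈ 1.1805e+6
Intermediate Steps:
f = 11106 (f = -9*(-1234) = 11106)
h(K) = 1/(11106 + K) (h(K) = 1/(K + 11106) = 1/(11106 + K))
1180495 - h(1757) = 1180495 - 1/(11106 + 1757) = 1180495 - 1/12863 = 15184707184/12863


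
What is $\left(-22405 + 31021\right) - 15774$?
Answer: $-7158$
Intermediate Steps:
$\left(-22405 + 31021\right) - 15774 = 8616 - 15774 = -7158$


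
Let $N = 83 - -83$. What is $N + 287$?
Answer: $453$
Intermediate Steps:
$N = 166$ ($N = 83 + 83 = 166$)
$N + 287 = 166 + 287 = 453$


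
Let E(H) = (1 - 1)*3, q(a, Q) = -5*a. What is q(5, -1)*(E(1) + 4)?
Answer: -100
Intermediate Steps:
E(H) = 0 (E(H) = 0*3 = 0)
q(5, -1)*(E(1) + 4) = (-5*5)*(0 + 4) = -25*4 = -100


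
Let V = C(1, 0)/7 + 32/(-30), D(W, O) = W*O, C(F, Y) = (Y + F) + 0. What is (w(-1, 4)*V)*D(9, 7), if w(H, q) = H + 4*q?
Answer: -873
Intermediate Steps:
C(F, Y) = F + Y (C(F, Y) = (F + Y) + 0 = F + Y)
D(W, O) = O*W
V = -97/105 (V = (1 + 0)/7 + 32/(-30) = 1*(⅐) + 32*(-1/30) = ⅐ - 16/15 = -97/105 ≈ -0.92381)
(w(-1, 4)*V)*D(9, 7) = ((-1 + 4*4)*(-97/105))*(7*9) = ((-1 + 16)*(-97/105))*63 = (15*(-97/105))*63 = -97/7*63 = -873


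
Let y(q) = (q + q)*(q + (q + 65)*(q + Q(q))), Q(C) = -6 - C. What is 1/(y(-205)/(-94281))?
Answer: 94281/260350 ≈ 0.36213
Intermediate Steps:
y(q) = 2*q*(-390 - 5*q) (y(q) = (q + q)*(q + (q + 65)*(q + (-6 - q))) = (2*q)*(q + (65 + q)*(-6)) = (2*q)*(q + (-390 - 6*q)) = (2*q)*(-390 - 5*q) = 2*q*(-390 - 5*q))
1/(y(-205)/(-94281)) = 1/((10*(-205)*(-78 - 1*(-205)))/(-94281)) = 1/((10*(-205)*(-78 + 205))*(-1/94281)) = 1/((10*(-205)*127)*(-1/94281)) = 1/(-260350*(-1/94281)) = 1/(260350/94281) = 94281/260350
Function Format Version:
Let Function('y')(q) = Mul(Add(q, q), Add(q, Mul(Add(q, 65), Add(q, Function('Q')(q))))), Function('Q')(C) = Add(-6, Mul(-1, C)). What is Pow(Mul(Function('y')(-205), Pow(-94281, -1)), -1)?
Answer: Rational(94281, 260350) ≈ 0.36213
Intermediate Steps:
Function('y')(q) = Mul(2, q, Add(-390, Mul(-5, q))) (Function('y')(q) = Mul(Add(q, q), Add(q, Mul(Add(q, 65), Add(q, Add(-6, Mul(-1, q)))))) = Mul(Mul(2, q), Add(q, Mul(Add(65, q), -6))) = Mul(Mul(2, q), Add(q, Add(-390, Mul(-6, q)))) = Mul(Mul(2, q), Add(-390, Mul(-5, q))) = Mul(2, q, Add(-390, Mul(-5, q))))
Pow(Mul(Function('y')(-205), Pow(-94281, -1)), -1) = Pow(Mul(Mul(10, -205, Add(-78, Mul(-1, -205))), Pow(-94281, -1)), -1) = Pow(Mul(Mul(10, -205, Add(-78, 205)), Rational(-1, 94281)), -1) = Pow(Mul(Mul(10, -205, 127), Rational(-1, 94281)), -1) = Pow(Mul(-260350, Rational(-1, 94281)), -1) = Pow(Rational(260350, 94281), -1) = Rational(94281, 260350)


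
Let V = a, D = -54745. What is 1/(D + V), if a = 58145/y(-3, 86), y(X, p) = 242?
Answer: -242/13190145 ≈ -1.8347e-5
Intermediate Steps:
a = 58145/242 ≈ 240.27
V = 58145/242 ≈ 240.27
1/(D + V) = 1/(-54745 + 58145/242) = 1/(-13190145/242) = -242/13190145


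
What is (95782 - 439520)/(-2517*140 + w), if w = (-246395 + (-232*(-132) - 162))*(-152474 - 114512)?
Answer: -171869/28825367779 ≈ -5.9624e-6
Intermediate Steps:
w = 57651087938 (w = (-246395 + (30624 - 162))*(-266986) = (-246395 + 30462)*(-266986) = -215933*(-266986) = 57651087938)
(95782 - 439520)/(-2517*140 + w) = (95782 - 439520)/(-2517*140 + 57651087938) = -343738/(-352380 + 57651087938) = -343738/57650735558 = -343738*1/57650735558 = -171869/28825367779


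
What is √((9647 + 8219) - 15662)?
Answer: 2*√551 ≈ 46.947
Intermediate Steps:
√((9647 + 8219) - 15662) = √(17866 - 15662) = √2204 = 2*√551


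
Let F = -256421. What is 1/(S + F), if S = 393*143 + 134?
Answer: -1/200088 ≈ -4.9978e-6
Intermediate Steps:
S = 56333 (S = 56199 + 134 = 56333)
1/(S + F) = 1/(56333 - 256421) = 1/(-200088) = -1/200088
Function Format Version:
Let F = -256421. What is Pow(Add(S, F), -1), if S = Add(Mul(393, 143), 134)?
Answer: Rational(-1, 200088) ≈ -4.9978e-6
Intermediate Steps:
S = 56333 (S = Add(56199, 134) = 56333)
Pow(Add(S, F), -1) = Pow(Add(56333, -256421), -1) = Pow(-200088, -1) = Rational(-1, 200088)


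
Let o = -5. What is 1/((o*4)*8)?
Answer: -1/160 ≈ -0.0062500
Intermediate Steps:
1/((o*4)*8) = 1/(-5*4*8) = 1/(-20*8) = 1/(-160) = -1/160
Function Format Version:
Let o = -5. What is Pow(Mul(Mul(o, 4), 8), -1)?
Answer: Rational(-1, 160) ≈ -0.0062500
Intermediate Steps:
Pow(Mul(Mul(o, 4), 8), -1) = Pow(Mul(Mul(-5, 4), 8), -1) = Pow(Mul(-20, 8), -1) = Pow(-160, -1) = Rational(-1, 160)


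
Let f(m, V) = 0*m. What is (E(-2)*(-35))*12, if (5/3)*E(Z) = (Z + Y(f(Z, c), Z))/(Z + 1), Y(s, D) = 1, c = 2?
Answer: -252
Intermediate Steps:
f(m, V) = 0
E(Z) = 3/5 (E(Z) = 3*((Z + 1)/(Z + 1))/5 = 3*((1 + Z)/(1 + Z))/5 = (3/5)*1 = 3/5)
(E(-2)*(-35))*12 = ((3/5)*(-35))*12 = -21*12 = -252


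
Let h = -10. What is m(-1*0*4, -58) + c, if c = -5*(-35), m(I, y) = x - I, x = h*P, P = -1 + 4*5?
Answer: -15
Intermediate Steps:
P = 19 (P = -1 + 20 = 19)
x = -190 (x = -10*19 = -190)
m(I, y) = -190 - I
c = 175
m(-1*0*4, -58) + c = (-190 - (-1*0)*4) + 175 = (-190 - 0*4) + 175 = (-190 - 1*0) + 175 = (-190 + 0) + 175 = -190 + 175 = -15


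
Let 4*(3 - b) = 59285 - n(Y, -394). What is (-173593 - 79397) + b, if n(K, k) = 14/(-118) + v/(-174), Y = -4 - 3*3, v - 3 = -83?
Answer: -2749318619/10266 ≈ -2.6781e+5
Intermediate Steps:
v = -80 (v = 3 - 83 = -80)
Y = -13 (Y = -4 - 9 = -13)
n(K, k) = 1751/5133 (n(K, k) = 14/(-118) - 80/(-174) = 14*(-1/118) - 80*(-1/174) = -7/59 + 40/87 = 1751/5133)
b = -152123279/10266 (b = 3 - (59285 - 1*1751/5133)/4 = 3 - (59285 - 1751/5133)/4 = 3 - ¼*304308154/5133 = 3 - 152154077/10266 = -152123279/10266 ≈ -14818.)
(-173593 - 79397) + b = (-173593 - 79397) - 152123279/10266 = -252990 - 152123279/10266 = -2749318619/10266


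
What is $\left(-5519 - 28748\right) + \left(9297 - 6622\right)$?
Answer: $-31592$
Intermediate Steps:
$\left(-5519 - 28748\right) + \left(9297 - 6622\right) = -34267 + \left(9297 - 6622\right) = -34267 + 2675 = -31592$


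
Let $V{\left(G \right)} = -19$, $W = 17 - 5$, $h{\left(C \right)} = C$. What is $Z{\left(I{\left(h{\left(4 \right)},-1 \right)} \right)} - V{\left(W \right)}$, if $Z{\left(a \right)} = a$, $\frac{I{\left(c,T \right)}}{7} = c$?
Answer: $47$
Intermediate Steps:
$I{\left(c,T \right)} = 7 c$
$W = 12$ ($W = 17 - 5 = 12$)
$Z{\left(I{\left(h{\left(4 \right)},-1 \right)} \right)} - V{\left(W \right)} = 7 \cdot 4 - -19 = 28 + 19 = 47$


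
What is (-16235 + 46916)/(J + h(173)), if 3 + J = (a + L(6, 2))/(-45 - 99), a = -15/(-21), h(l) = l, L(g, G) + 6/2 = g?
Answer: 15463224/85667 ≈ 180.50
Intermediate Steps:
L(g, G) = -3 + g
a = 5/7 (a = -15*(-1/21) = 5/7 ≈ 0.71429)
J = -1525/504 (J = -3 + (5/7 + (-3 + 6))/(-45 - 99) = -3 + (5/7 + 3)/(-144) = -3 - 1/144*26/7 = -3 - 13/504 = -1525/504 ≈ -3.0258)
(-16235 + 46916)/(J + h(173)) = (-16235 + 46916)/(-1525/504 + 173) = 30681/(85667/504) = 30681*(504/85667) = 15463224/85667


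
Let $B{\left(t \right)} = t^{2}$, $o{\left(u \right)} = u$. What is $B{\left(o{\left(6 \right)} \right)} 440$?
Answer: $15840$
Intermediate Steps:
$B{\left(o{\left(6 \right)} \right)} 440 = 6^{2} \cdot 440 = 36 \cdot 440 = 15840$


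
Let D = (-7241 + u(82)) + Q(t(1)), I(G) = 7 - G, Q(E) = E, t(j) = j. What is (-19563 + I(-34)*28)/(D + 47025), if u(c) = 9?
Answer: -18415/39794 ≈ -0.46276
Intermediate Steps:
D = -7231 (D = (-7241 + 9) + 1 = -7232 + 1 = -7231)
(-19563 + I(-34)*28)/(D + 47025) = (-19563 + (7 - 1*(-34))*28)/(-7231 + 47025) = (-19563 + (7 + 34)*28)/39794 = (-19563 + 41*28)*(1/39794) = (-19563 + 1148)*(1/39794) = -18415*1/39794 = -18415/39794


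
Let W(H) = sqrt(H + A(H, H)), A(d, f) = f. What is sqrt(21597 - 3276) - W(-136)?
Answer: sqrt(18321) - 4*I*sqrt(17) ≈ 135.35 - 16.492*I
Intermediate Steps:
W(H) = sqrt(2)*sqrt(H) (W(H) = sqrt(H + H) = sqrt(2*H) = sqrt(2)*sqrt(H))
sqrt(21597 - 3276) - W(-136) = sqrt(21597 - 3276) - sqrt(2)*sqrt(-136) = sqrt(18321) - sqrt(2)*2*I*sqrt(34) = sqrt(18321) - 4*I*sqrt(17)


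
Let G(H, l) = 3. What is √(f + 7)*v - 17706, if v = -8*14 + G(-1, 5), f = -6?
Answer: -17815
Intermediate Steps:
v = -109 (v = -8*14 + 3 = -112 + 3 = -109)
√(f + 7)*v - 17706 = √(-6 + 7)*(-109) - 17706 = √1*(-109) - 17706 = 1*(-109) - 17706 = -109 - 17706 = -17815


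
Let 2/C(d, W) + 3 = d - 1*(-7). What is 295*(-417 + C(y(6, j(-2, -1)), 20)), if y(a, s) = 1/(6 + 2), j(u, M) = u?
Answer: -4054775/33 ≈ -1.2287e+5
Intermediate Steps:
y(a, s) = ⅛ (y(a, s) = 1/8 = 1*(⅛) = ⅛)
C(d, W) = 2/(4 + d) (C(d, W) = 2/(-3 + (d - 1*(-7))) = 2/(-3 + (d + 7)) = 2/(-3 + (7 + d)) = 2/(4 + d))
295*(-417 + C(y(6, j(-2, -1)), 20)) = 295*(-417 + 2/(4 + ⅛)) = 295*(-417 + 2/(33/8)) = 295*(-417 + 2*(8/33)) = 295*(-417 + 16/33) = 295*(-13745/33) = -4054775/33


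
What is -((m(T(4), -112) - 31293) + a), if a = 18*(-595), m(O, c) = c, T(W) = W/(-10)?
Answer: 42115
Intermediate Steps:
T(W) = -W/10 (T(W) = W*(-⅒) = -W/10)
a = -10710
-((m(T(4), -112) - 31293) + a) = -((-112 - 31293) - 10710) = -(-31405 - 10710) = -1*(-42115) = 42115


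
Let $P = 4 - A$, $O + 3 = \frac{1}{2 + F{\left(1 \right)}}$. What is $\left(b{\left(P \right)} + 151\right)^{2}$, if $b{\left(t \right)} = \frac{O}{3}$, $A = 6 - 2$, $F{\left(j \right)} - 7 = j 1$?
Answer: $\frac{20259001}{900} \approx 22510.0$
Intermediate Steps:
$F{\left(j \right)} = 7 + j$ ($F{\left(j \right)} = 7 + j 1 = 7 + j$)
$A = 4$
$O = - \frac{29}{10}$ ($O = -3 + \frac{1}{2 + \left(7 + 1\right)} = -3 + \frac{1}{2 + 8} = -3 + \frac{1}{10} = - \frac{29}{10} \approx -2.9$)
$P = 0$ ($P = 4 - 4 = 0$)
$b{\left(t \right)} = - \frac{29}{30}$ ($b{\left(t \right)} = - \frac{29}{10 \cdot 3} = \left(- \frac{29}{10}\right) \frac{1}{3} = - \frac{29}{30}$)
$\left(b{\left(P \right)} + 151\right)^{2} = \left(- \frac{29}{30} + 151\right)^{2} = \left(\frac{4501}{30}\right)^{2} = \frac{20259001}{900}$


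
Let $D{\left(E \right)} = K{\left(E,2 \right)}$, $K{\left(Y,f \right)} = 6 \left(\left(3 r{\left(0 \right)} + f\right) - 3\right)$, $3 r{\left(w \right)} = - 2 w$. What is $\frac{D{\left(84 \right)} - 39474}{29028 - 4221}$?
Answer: $- \frac{13160}{8269} \approx -1.5915$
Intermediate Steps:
$r{\left(w \right)} = - \frac{2 w}{3}$ ($r{\left(w \right)} = \frac{\left(-2\right) w}{3} = - \frac{2 w}{3}$)
$K{\left(Y,f \right)} = -18 + 6 f$ ($K{\left(Y,f \right)} = 6 \left(\left(3 \left(\left(- \frac{2}{3}\right) 0\right) + f\right) - 3\right) = 6 \left(\left(3 \cdot 0 + f\right) - 3\right) = 6 \left(\left(0 + f\right) - 3\right) = 6 \left(f - 3\right) = 6 \left(-3 + f\right) = -18 + 6 f$)
$D{\left(E \right)} = -6$ ($D{\left(E \right)} = -18 + 6 \cdot 2 = -18 + 12 = -6$)
$\frac{D{\left(84 \right)} - 39474}{29028 - 4221} = \frac{-6 - 39474}{29028 - 4221} = - \frac{39480}{24807} = \left(-39480\right) \frac{1}{24807} = - \frac{13160}{8269}$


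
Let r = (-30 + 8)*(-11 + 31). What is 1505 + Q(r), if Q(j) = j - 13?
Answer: 1052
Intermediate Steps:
r = -440 (r = -22*20 = -440)
Q(j) = -13 + j
1505 + Q(r) = 1505 + (-13 - 440) = 1505 - 453 = 1052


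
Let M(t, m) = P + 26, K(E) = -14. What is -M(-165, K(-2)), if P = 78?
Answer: -104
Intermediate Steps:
M(t, m) = 104 (M(t, m) = 78 + 26 = 104)
-M(-165, K(-2)) = -1*104 = -104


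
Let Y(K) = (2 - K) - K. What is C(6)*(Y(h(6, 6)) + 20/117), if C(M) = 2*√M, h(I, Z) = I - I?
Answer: 508*√6/117 ≈ 10.635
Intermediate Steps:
h(I, Z) = 0
Y(K) = 2 - 2*K
C(6)*(Y(h(6, 6)) + 20/117) = (2*√6)*((2 - 2*0) + 20/117) = (2*√6)*((2 + 0) + 20*(1/117)) = (2*√6)*(2 + 20/117) = (2*√6)*(254/117) = 508*√6/117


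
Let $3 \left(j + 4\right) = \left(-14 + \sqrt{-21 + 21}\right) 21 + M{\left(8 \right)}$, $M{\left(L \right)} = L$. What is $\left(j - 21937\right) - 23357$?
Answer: $- \frac{136180}{3} \approx -45393.0$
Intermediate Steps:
$j = - \frac{298}{3}$ ($j = -4 + \frac{\left(-14 + \sqrt{-21 + 21}\right) 21 + 8}{3} = -4 + \frac{\left(-14 + \sqrt{0}\right) 21 + 8}{3} = -4 + \frac{\left(-14 + 0\right) 21 + 8}{3} = -4 + \frac{\left(-14\right) 21 + 8}{3} = -4 + \frac{-294 + 8}{3} = -4 + \frac{1}{3} \left(-286\right) = -4 - \frac{286}{3} = - \frac{298}{3} \approx -99.333$)
$\left(j - 21937\right) - 23357 = \left(- \frac{298}{3} - 21937\right) - 23357 = - \frac{66109}{3} - 23357 = - \frac{136180}{3}$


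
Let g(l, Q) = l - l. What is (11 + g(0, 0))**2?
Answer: 121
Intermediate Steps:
g(l, Q) = 0
(11 + g(0, 0))**2 = (11 + 0)**2 = 11**2 = 121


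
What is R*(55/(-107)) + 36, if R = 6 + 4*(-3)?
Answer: 4182/107 ≈ 39.084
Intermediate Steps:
R = -6 (R = 6 - 12 = -6)
R*(55/(-107)) + 36 = -330/(-107) + 36 = -330*(-1)/107 + 36 = -6*(-55/107) + 36 = 330/107 + 36 = 4182/107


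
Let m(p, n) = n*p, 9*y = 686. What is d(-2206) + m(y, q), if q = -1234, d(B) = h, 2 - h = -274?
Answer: -844040/9 ≈ -93782.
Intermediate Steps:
y = 686/9 (y = (1/9)*686 = 686/9 ≈ 76.222)
h = 276 (h = 2 - 1*(-274) = 2 + 274 = 276)
d(B) = 276
d(-2206) + m(y, q) = 276 - 1234*686/9 = 276 - 846524/9 = -844040/9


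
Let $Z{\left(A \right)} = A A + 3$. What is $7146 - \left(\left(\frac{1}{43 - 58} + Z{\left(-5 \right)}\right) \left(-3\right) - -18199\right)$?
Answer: $- \frac{54846}{5} \approx -10969.0$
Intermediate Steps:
$Z{\left(A \right)} = 3 + A^{2}$ ($Z{\left(A \right)} = A^{2} + 3 = 3 + A^{2}$)
$7146 - \left(\left(\frac{1}{43 - 58} + Z{\left(-5 \right)}\right) \left(-3\right) - -18199\right) = 7146 - \left(\left(\frac{1}{43 - 58} + \left(3 + \left(-5\right)^{2}\right)\right) \left(-3\right) - -18199\right) = 7146 - \left(\left(\frac{1}{-15} + \left(3 + 25\right)\right) \left(-3\right) + 18199\right) = 7146 - \left(\left(- \frac{1}{15} + 28\right) \left(-3\right) + 18199\right) = 7146 - \left(\frac{419}{15} \left(-3\right) + 18199\right) = 7146 - \left(- \frac{419}{5} + 18199\right) = 7146 - \frac{90576}{5} = - \frac{54846}{5}$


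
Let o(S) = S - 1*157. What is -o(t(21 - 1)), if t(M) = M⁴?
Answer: -159843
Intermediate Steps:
o(S) = -157 + S (o(S) = S - 157 = -157 + S)
-o(t(21 - 1)) = -(-157 + (21 - 1)⁴) = -(-157 + 20⁴) = -(-157 + 160000) = -1*159843 = -159843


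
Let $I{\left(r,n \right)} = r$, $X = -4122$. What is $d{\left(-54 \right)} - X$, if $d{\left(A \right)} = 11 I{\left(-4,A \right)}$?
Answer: $4078$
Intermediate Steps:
$d{\left(A \right)} = -44$ ($d{\left(A \right)} = 11 \left(-4\right) = -44$)
$d{\left(-54 \right)} - X = -44 - -4122 = -44 + 4122 = 4078$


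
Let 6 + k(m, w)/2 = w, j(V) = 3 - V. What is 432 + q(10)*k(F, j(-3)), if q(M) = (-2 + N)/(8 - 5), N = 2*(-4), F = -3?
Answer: 432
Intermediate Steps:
N = -8
k(m, w) = -12 + 2*w
q(M) = -10/3 (q(M) = (-2 - 8)/(8 - 5) = -10/3)
432 + q(10)*k(F, j(-3)) = 432 - 10*(-12 + 2*(3 - 1*(-3)))/3 = 432 - 10*(-12 + 2*(3 + 3))/3 = 432 - 10*(-12 + 2*6)/3 = 432 - 10*(-12 + 12)/3 = 432 - 10/3*0 = 432 + 0 = 432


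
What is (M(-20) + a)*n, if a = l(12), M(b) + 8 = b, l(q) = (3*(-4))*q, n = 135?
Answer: -23220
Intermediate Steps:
l(q) = -12*q
M(b) = -8 + b
a = -144 (a = -12*12 = -144)
(M(-20) + a)*n = ((-8 - 20) - 144)*135 = (-28 - 144)*135 = -172*135 = -23220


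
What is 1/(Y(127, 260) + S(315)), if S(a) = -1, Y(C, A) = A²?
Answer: 1/67599 ≈ 1.4793e-5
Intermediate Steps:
1/(Y(127, 260) + S(315)) = 1/(260² - 1) = 1/(67600 - 1) = 1/67599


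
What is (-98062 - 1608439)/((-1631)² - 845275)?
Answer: -1706501/1814886 ≈ -0.94028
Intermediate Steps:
(-98062 - 1608439)/((-1631)² - 845275) = -1706501/(2660161 - 845275) = -1706501/1814886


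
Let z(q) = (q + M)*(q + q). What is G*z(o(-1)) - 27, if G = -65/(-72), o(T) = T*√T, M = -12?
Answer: -1037/36 + 65*I/3 ≈ -28.806 + 21.667*I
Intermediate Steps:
o(T) = T^(3/2)
G = 65/72 (G = -65*(-1/72) = 65/72 ≈ 0.90278)
z(q) = 2*q*(-12 + q) (z(q) = (q - 12)*(q + q) = (-12 + q)*(2*q) = 2*q*(-12 + q))
G*z(o(-1)) - 27 = 65*(2*(-1)^(3/2)*(-12 + (-1)^(3/2)))/72 - 27 = 65*(2*(-I)*(-12 - I))/72 - 27 = 65*(-2*I*(-12 - I))/72 - 27 = -65*I*(-12 - I)/36 - 27 = -27 - 65*I*(-12 - I)/36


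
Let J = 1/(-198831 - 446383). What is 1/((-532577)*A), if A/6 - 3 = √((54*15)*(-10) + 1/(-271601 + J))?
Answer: -175240767615/1513613003492866413346 + 7*I*√528331866324181630734371390751163110/1464906450653469465030939066 ≈ -1.1578e-10 + 3.4733e-9*I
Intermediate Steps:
J = -1/645214 (J = 1/(-645214) = -1/645214 ≈ -1.5499e-6)
A = 18 + 14*I*√5076439711241891882052390/58413589205 (A = 18 + 6*√((54*15)*(-10) + 1/(-271601 - 1/645214)) = 18 + 6*√(810*(-10) + 1/(-175240767615/645214)) = 18 + 6*√(-8100 - 645214/175240767615) = 18 + 6*√(-1419450218326714/175240767615) = 18 + 6*(7*I*√5076439711241891882052390/175240767615) = 18 + 14*I*√5076439711241891882052390/58413589205 ≈ 18.0 + 540.0*I)
1/((-532577)*A) = 1/((-532577)*(18 + 14*I*√528331866324181630734371390751163110/18844632772657435)) = -1/(532577*(18 + 14*I*√528331866324181630734371390751163110/18844632772657435))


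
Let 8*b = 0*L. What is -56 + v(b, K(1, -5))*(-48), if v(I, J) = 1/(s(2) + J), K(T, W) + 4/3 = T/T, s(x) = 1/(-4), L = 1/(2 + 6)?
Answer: 184/7 ≈ 26.286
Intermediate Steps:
L = 1/8 ≈ 0.12500
s(x) = -1/4
b = 0 (b = (0*(1/8))/8 = (1/8)*0 = 0)
K(T, W) = -1/3 (K(T, W) = -4/3 + T/T = -4/3 + 1 = -1/3)
v(I, J) = 1/(-1/4 + J)
-56 + v(b, K(1, -5))*(-48) = -56 + (4/(-1 + 4*(-1/3)))*(-48) = -56 + (4/(-1 - 4/3))*(-48) = -56 + (4/(-7/3))*(-48) = -56 + (4*(-3/7))*(-48) = -56 - 12/7*(-48) = -56 + 576/7 = 184/7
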